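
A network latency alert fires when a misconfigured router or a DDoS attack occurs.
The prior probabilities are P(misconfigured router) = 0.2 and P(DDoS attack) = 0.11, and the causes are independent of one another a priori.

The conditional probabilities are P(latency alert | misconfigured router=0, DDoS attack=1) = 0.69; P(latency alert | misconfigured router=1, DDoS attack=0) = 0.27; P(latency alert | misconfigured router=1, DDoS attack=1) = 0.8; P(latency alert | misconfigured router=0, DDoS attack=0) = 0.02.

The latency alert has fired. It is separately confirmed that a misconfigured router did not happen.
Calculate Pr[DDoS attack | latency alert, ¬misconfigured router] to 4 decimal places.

Pr[DDoS attack | latency alert, ¬misconfigured router] ≈ 0.8100

By total probability over both values of DDoS attack:
  P(latency alert | ¬misconfigured router) = 0.02*0.89 + 0.69*0.11
        = 0.017800 + 0.075900 = 0.093700
Keeping only the DDoS attack-present terms gives 0.075900, so
  P(DDoS attack | latency alert, ¬misconfigured router) = 0.075900 / 0.093700 ≈ 0.8100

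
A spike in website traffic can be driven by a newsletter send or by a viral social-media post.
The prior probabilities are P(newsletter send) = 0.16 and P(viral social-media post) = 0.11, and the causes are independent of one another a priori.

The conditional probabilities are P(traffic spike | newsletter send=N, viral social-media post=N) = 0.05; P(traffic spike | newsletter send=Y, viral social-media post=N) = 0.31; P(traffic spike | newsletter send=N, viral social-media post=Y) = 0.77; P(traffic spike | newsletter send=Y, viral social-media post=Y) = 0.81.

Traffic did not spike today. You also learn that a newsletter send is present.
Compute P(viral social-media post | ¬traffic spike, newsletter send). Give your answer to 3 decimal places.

Numerator (weight on configurations with viral social-media post): 0.19·0.11 = 0.020900
The normalizing constant is 0.69·0.89 + 0.19·0.11 = 0.635000
Posterior = 0.020900 / 0.635000 ≈ 0.033

P(viral social-media post | ¬traffic spike, newsletter send) ≈ 0.033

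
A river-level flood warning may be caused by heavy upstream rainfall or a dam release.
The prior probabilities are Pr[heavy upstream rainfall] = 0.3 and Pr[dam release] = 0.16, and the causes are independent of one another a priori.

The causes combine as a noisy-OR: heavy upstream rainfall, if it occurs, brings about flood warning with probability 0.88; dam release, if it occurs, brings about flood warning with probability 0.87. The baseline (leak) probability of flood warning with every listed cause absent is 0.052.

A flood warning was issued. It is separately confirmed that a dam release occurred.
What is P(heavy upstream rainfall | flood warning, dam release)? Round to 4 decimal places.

P(heavy upstream rainfall | flood warning, dam release) ≈ 0.3250

Under noisy-OR, P(flood warning | causes) = 1 − (1−0.052)·∏(1−qᵢ) over the active causes.
Sum P(flood warning|·) weighted by the priors over both values of heavy upstream rainfall:
  P(flood warning | dam release) = 0.87676×0.7 + 0.985211×0.3
        = 0.613732 + 0.295563 = 0.909295
The terms with heavy upstream rainfall present sum to 0.295563, so
  P(heavy upstream rainfall | flood warning, dam release) = 0.295563 / 0.909295 ≈ 0.3250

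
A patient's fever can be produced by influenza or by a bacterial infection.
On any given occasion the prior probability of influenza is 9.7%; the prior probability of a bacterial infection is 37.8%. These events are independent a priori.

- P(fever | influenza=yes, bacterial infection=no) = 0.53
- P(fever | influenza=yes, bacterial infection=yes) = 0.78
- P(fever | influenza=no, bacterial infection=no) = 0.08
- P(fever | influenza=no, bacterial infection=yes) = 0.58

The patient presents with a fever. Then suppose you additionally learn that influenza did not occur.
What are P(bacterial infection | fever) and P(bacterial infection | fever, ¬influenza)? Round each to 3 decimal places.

P(bacterial infection | fever) ≈ 0.747; P(bacterial infection | fever, ¬influenza) ≈ 0.815

Enumerate the 4 (influenza, bacterial infection) configurations and weight by the priors:
  P(fever) = 0.08×0.903×0.622 + 0.58×0.903×0.378 + 0.53×0.097×0.622 + 0.78×0.097×0.378
        = 0.044933 + 0.197974 + 0.031977 + 0.028599 = 0.303483
Keeping only the bacterial infection-present terms gives 0.226573, so
  P(bacterial infection | fever) = 0.226573 / 0.303483 ≈ 0.747

Now also conditioning on influenza≠true:
P(fever | ¬influenza) = 0.08·0.622 + 0.58·0.378 = 0.049760 + 0.219240 = 0.269000
The bacterial infection-present share is 0.58·0.378 = 0.219240.
Hence the posterior is 0.219240/0.269000 ≈ 0.815.
With influenza excluded, bacterial infection must carry more of the explanatory weight for the fever.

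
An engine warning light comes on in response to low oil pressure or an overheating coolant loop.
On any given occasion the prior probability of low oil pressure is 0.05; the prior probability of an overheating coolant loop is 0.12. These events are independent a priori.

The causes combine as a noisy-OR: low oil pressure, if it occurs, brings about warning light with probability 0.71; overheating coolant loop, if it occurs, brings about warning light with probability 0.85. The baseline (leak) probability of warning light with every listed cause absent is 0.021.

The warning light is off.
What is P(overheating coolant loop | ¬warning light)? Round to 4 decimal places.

Under noisy-OR, P(warning light | causes) = 1 − (1−0.021)·∏(1−qᵢ) over the active causes.
P(¬warning light) = 0.979×0.95×0.88 + 0.14685×0.95×0.12 + 0.28391×0.05×0.88 + 0.042586×0.05×0.12 = 0.818444 + 0.016741 + 0.012492 + 0.000256 = 0.847933
The overheating coolant loop-present share is 0.016741 + 0.000256 = 0.016997.
P(overheating coolant loop | ¬warning light) = 0.016997 / 0.847933 ≈ 0.0200

P(overheating coolant loop | ¬warning light) ≈ 0.0200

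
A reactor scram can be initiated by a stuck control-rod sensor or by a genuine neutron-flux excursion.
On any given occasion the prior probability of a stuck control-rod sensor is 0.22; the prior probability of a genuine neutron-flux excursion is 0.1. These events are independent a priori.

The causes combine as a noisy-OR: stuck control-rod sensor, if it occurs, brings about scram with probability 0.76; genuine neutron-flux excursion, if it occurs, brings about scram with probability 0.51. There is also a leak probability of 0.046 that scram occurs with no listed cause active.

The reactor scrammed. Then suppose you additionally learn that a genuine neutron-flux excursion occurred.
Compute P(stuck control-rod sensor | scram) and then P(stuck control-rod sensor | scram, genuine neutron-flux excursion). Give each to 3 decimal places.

P(stuck control-rod sensor | scram) ≈ 0.700; P(stuck control-rod sensor | scram, genuine neutron-flux excursion) ≈ 0.320

Under noisy-OR, P(scram | causes) = 1 − (1−0.046)·∏(1−qᵢ) over the active causes.
By total probability over the 4 (stuck control-rod sensor, genuine neutron-flux excursion) configurations:
  P(scram) = 0.046·0.78·0.9 + 0.53254·0.78·0.1 + 0.77104·0.22·0.9 + 0.88781·0.22·0.1
        = 0.032292 + 0.041538 + 0.152666 + 0.019532 = 0.246028
The terms with stuck control-rod sensor present sum to 0.172198, so
  P(stuck control-rod sensor | scram) = 0.172198 / 0.246028 ≈ 0.700

With the extra evidence:
P(scram | genuine neutron-flux excursion) = 0.53254*0.78 + 0.88781*0.22 = 0.415381 + 0.195318 = 0.610699
Restricting to configurations with stuck control-rod sensor present: 0.88781*0.22 = 0.195318.
Hence the posterior is 0.195318/0.610699 ≈ 0.320.
Conditioning on genuine neutron-flux excursion lowers the posterior on stuck control-rod sensor: the classic explaining-away effect in a common-effect structure.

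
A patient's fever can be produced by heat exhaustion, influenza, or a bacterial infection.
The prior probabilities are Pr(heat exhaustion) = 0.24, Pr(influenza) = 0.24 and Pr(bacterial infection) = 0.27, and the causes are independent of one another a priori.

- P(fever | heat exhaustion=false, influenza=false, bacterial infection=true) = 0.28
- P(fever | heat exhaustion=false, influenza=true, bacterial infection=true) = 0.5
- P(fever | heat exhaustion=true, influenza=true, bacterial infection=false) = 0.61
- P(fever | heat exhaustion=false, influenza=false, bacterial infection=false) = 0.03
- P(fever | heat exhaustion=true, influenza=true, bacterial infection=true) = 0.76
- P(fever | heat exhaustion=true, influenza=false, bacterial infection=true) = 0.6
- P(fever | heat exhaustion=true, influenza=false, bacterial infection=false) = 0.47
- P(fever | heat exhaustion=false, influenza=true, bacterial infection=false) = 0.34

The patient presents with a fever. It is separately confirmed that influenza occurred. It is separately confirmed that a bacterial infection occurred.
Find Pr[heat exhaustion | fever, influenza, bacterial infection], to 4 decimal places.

Pr[heat exhaustion | fever, influenza, bacterial infection] ≈ 0.3243

Enumerate both values of heat exhaustion and weight by the priors:
  P(fever | influenza, bacterial infection) = 0.5*0.76 + 0.76*0.24
        = 0.380000 + 0.182400 = 0.562400
The terms with heat exhaustion present sum to 0.182400, so
  P(heat exhaustion | fever, influenza, bacterial infection) = 0.182400 / 0.562400 ≈ 0.3243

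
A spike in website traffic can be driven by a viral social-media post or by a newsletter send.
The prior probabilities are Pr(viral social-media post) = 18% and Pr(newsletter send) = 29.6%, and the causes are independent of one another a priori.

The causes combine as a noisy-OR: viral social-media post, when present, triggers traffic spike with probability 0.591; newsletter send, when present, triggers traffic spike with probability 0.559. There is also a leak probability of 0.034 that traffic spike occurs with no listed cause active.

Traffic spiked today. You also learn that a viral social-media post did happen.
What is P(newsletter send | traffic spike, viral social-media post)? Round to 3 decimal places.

Under noisy-OR, P(traffic spike | causes) = 1 − (1−0.034)·∏(1−qᵢ) over the active causes.
By total probability over both values of newsletter send:
  P(traffic spike | viral social-media post) = 0.604906·0.704 + 0.825764·0.296
        = 0.425854 + 0.244426 = 0.670280
Keeping only the newsletter send-present terms gives 0.244426, so
  P(newsletter send | traffic spike, viral social-media post) = 0.244426 / 0.670280 ≈ 0.365

P(newsletter send | traffic spike, viral social-media post) ≈ 0.365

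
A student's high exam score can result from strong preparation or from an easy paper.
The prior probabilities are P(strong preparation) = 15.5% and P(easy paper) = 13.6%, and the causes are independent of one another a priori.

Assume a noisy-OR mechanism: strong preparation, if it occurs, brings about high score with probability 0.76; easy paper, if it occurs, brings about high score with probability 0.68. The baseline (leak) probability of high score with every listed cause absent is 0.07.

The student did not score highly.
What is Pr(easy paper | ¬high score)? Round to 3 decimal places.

Under noisy-OR, P(high score | causes) = 1 − (1−0.07)·∏(1−qᵢ) over the active causes.
P(¬high score) = 0.93·0.845·0.864 + 0.2976·0.845·0.136 + 0.2232·0.155·0.864 + 0.071424·0.155·0.136 = 0.678974 + 0.034200 + 0.029891 + 0.001506 = 0.744571
The easy paper-present share is 0.034200 + 0.001506 = 0.035706.
P(easy paper | ¬high score) = 0.035706 / 0.744571 ≈ 0.048

Pr(easy paper | ¬high score) ≈ 0.048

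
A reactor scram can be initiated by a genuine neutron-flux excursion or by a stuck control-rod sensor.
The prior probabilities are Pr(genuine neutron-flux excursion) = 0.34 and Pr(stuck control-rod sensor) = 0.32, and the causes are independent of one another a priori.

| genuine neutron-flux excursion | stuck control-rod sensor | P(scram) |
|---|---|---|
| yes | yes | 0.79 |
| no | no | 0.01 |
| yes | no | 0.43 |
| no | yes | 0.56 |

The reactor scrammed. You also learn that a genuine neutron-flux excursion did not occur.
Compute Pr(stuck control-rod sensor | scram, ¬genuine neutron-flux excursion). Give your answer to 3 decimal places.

By total probability over both values of stuck control-rod sensor:
  P(scram | ¬genuine neutron-flux excursion) = 0.01*0.68 + 0.56*0.32
        = 0.006800 + 0.179200 = 0.186000
Keeping only the stuck control-rod sensor-present terms gives 0.179200, so
  P(stuck control-rod sensor | scram, ¬genuine neutron-flux excursion) = 0.179200 / 0.186000 ≈ 0.963

Pr(stuck control-rod sensor | scram, ¬genuine neutron-flux excursion) ≈ 0.963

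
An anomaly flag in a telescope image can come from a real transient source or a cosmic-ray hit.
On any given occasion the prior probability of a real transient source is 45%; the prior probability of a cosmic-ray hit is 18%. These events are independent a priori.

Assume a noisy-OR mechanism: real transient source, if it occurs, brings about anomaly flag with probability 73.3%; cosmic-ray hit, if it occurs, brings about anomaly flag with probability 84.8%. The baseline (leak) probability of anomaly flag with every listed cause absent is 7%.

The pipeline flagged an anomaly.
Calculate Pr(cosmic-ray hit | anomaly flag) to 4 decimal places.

Pr(cosmic-ray hit | anomaly flag) ≈ 0.3453

Under noisy-OR, P(anomaly flag | causes) = 1 − (1−0.07)·∏(1−qᵢ) over the active causes.
For the numerator, keep only cosmic-ray hit=true terms: 0.085005 + 0.077943 = 0.162948
Denominator P(anomaly flag): 0.07*0.55*0.82 + 0.85864*0.55*0.18 + 0.75169*0.45*0.82 + 0.962257*0.45*0.18 = 0.471892
Posterior = 0.162948 / 0.471892 ≈ 0.3453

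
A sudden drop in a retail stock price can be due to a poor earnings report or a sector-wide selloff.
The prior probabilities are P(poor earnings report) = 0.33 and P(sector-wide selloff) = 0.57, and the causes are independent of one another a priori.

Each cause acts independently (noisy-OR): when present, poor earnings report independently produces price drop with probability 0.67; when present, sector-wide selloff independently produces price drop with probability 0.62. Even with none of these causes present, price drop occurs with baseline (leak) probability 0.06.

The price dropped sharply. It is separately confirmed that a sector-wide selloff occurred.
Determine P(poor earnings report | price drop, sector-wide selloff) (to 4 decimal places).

Under noisy-OR, P(price drop | causes) = 1 − (1−0.06)·∏(1−qᵢ) over the active causes.
Sum P(price drop|·) weighted by the priors over both values of poor earnings report:
  P(price drop | sector-wide selloff) = 0.6428·0.67 + 0.882124·0.33
        = 0.430676 + 0.291101 = 0.721777
Configurations with poor earnings report contribute 0.291101, so
  P(poor earnings report | price drop, sector-wide selloff) = 0.291101 / 0.721777 ≈ 0.4033

P(poor earnings report | price drop, sector-wide selloff) ≈ 0.4033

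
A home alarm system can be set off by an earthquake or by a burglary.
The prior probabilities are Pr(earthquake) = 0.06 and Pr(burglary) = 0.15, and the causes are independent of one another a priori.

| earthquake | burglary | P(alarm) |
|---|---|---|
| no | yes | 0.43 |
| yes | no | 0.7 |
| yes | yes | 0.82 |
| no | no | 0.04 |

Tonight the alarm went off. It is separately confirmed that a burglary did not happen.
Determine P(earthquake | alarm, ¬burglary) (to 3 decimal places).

P(earthquake | alarm, ¬burglary) ≈ 0.528

P(alarm | ¬burglary) = 0.04·0.94 + 0.7·0.06 = 0.037600 + 0.042000 = 0.079600
Restricting to configurations with earthquake present: 0.7·0.06 = 0.042000.
P(earthquake | alarm, ¬burglary) = 0.042000 / 0.079600 ≈ 0.528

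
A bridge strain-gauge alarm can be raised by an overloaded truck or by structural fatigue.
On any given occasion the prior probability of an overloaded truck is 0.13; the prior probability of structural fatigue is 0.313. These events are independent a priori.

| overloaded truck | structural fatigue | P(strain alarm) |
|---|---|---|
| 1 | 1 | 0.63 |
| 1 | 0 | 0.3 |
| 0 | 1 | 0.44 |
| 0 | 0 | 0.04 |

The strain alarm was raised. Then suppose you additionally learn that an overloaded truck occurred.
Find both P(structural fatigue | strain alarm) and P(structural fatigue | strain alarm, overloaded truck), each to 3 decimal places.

Numerator (weight on configurations with structural fatigue): 0.119816 + 0.025635 = 0.145451
The normalizing constant is 0.04*0.87*0.687 + 0.44*0.87*0.313 + 0.3*0.13*0.687 + 0.63*0.13*0.313 = 0.196152
Posterior = 0.145451 / 0.196152 ≈ 0.742

Now also conditioning on overloaded truck=true:
For the numerator, keep only structural fatigue=true terms: 0.63*0.313 = 0.197190
The normalizing constant is 0.3*0.687 + 0.63*0.313 = 0.403290
Posterior = 0.197190 / 0.403290 ≈ 0.489
— overloaded truck explains away the evidence for structural fatigue.

P(structural fatigue | strain alarm) ≈ 0.742; P(structural fatigue | strain alarm, overloaded truck) ≈ 0.489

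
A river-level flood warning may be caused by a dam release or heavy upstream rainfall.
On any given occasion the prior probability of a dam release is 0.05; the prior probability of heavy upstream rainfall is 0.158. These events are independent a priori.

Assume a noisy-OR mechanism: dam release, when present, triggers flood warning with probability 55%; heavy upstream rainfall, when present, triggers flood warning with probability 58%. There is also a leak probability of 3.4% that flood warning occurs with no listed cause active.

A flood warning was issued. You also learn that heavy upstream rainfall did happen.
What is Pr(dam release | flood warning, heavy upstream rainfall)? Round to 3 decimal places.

Under noisy-OR, P(flood warning | causes) = 1 − (1−0.034)·∏(1−qᵢ) over the active causes.
P(flood warning | heavy upstream rainfall) = 0.59428·0.95 + 0.817426·0.05 = 0.564566 + 0.040871 = 0.605437
Of this, 0.040871 comes from 0.817426·0.05 (the dam release=true cases).
Hence the posterior is 0.040871/0.605437 ≈ 0.068.

Pr(dam release | flood warning, heavy upstream rainfall) ≈ 0.068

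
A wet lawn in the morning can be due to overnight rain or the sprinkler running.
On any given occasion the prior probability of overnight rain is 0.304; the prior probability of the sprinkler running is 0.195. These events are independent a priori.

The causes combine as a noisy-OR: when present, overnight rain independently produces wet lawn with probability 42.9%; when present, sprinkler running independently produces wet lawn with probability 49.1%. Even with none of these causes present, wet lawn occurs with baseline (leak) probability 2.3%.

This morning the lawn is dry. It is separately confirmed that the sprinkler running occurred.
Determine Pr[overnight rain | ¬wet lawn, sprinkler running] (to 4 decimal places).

Under noisy-OR, P(wet lawn | causes) = 1 − (1−0.023)·∏(1−qᵢ) over the active causes.
Numerator (weight on configurations with overnight rain): 0.283954·0.304 = 0.086322
Normalizer over all consistent configurations: 0.497293·0.696 + 0.283954·0.304 = 0.432438
Posterior = 0.086322 / 0.432438 ≈ 0.1996

Pr[overnight rain | ¬wet lawn, sprinkler running] ≈ 0.1996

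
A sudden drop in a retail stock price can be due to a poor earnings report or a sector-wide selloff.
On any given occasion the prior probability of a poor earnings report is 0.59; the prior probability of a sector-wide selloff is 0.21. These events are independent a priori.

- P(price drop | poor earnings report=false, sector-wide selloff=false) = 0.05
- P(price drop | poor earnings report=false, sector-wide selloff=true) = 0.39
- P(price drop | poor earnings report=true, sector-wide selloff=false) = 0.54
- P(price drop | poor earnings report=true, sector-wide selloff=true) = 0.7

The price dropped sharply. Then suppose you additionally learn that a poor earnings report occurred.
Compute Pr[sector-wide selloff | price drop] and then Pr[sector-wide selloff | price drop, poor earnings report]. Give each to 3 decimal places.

For the numerator, keep only sector-wide selloff=true terms: 0.033579 + 0.086730 = 0.120309
Denominator P(price drop): 0.05·0.41·0.79 + 0.39·0.41·0.21 + 0.54·0.59·0.79 + 0.7·0.59·0.21 = 0.388198
P(sector-wide selloff | price drop) = 0.120309/0.388198 ≈ 0.310

With the extra evidence:
Weight on sector-wide selloff=true, given the evidence: 0.7*0.21 = 0.147000
Denominator P(price drop | poor earnings report): 0.54*0.79 + 0.7*0.21 = 0.573600
P(sector-wide selloff | price drop, poor earnings report) = 0.147000/0.573600 ≈ 0.256

Pr[sector-wide selloff | price drop] ≈ 0.310; Pr[sector-wide selloff | price drop, poor earnings report] ≈ 0.256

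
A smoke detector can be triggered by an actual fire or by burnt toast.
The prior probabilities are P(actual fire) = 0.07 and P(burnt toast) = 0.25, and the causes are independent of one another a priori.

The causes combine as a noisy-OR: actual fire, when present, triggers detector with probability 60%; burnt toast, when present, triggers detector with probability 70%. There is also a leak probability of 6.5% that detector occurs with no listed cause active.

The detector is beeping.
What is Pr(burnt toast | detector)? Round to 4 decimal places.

Under noisy-OR, P(detector | causes) = 1 − (1−0.065)·∏(1−qᵢ) over the active causes.
P(detector) = 0.065×0.93×0.75 + 0.7195×0.93×0.25 + 0.626×0.07×0.75 + 0.8878×0.07×0.25 = 0.045338 + 0.167284 + 0.032865 + 0.015537 = 0.261024
Of this, 0.182821 comes from 0.167284 + 0.015537 (the burnt toast=true cases).
Hence the posterior is 0.182821/0.261024 ≈ 0.7004.

Pr(burnt toast | detector) ≈ 0.7004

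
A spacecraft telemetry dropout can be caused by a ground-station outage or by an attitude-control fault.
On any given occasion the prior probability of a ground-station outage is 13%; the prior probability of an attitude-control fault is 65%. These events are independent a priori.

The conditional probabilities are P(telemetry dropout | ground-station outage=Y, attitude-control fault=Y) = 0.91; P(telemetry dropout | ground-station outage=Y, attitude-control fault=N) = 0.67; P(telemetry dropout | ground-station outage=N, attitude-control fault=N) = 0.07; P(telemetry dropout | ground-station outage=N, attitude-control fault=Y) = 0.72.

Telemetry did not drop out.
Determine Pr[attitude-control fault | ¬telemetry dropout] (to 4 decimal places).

Weight on attitude-control fault=true, given the evidence: 0.158340 + 0.007605 = 0.165945
The normalizing constant is 0.93*0.87*0.35 + 0.28*0.87*0.65 + 0.33*0.13*0.35 + 0.09*0.13*0.65 = 0.464145
P(attitude-control fault | ¬telemetry dropout) = 0.165945/0.464145 ≈ 0.3575

Pr[attitude-control fault | ¬telemetry dropout] ≈ 0.3575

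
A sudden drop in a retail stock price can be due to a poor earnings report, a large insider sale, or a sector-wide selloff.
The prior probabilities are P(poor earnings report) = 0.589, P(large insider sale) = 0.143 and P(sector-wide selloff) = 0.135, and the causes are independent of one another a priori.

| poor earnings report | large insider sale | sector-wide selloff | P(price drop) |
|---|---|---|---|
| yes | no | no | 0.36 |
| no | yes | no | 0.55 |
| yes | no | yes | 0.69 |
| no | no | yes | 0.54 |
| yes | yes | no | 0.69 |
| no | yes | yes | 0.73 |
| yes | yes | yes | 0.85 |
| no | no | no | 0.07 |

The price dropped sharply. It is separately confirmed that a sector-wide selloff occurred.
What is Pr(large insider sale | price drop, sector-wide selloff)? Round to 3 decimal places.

Enumerate the 4 (poor earnings report, large insider sale) configurations and weight by the priors:
  P(price drop | sector-wide selloff) = 0.54*0.411*0.857 + 0.73*0.411*0.143 + 0.69*0.589*0.857 + 0.85*0.589*0.143
        = 0.190203 + 0.042904 + 0.348293 + 0.071593 = 0.652993
The terms with large insider sale present sum to 0.114497, so
  P(large insider sale | price drop, sector-wide selloff) = 0.114497 / 0.652993 ≈ 0.175

Pr(large insider sale | price drop, sector-wide selloff) ≈ 0.175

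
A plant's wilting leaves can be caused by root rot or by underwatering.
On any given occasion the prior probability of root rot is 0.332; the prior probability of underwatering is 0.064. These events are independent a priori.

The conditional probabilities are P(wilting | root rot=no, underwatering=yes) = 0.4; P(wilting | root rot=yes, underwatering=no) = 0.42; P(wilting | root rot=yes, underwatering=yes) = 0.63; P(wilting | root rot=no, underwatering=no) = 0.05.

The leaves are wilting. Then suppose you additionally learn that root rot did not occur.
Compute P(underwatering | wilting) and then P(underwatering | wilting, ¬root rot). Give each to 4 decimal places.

For the numerator, keep only underwatering=true terms: 0.017101 + 0.013386 = 0.030487
Denominator P(wilting): 0.05*0.668*0.936 + 0.4*0.668*0.064 + 0.42*0.332*0.936 + 0.63*0.332*0.064 = 0.192265
Posterior = 0.030487 / 0.192265 ≈ 0.1586

Now condition on the additional information:
P(wilting | ¬root rot) = 0.05×0.936 + 0.4×0.064 = 0.046800 + 0.025600 = 0.072400
Of this, 0.025600 comes from 0.4×0.064 (the underwatering=true cases).
Hence the posterior is 0.025600/0.072400 ≈ 0.3536.

P(underwatering | wilting) ≈ 0.1586; P(underwatering | wilting, ¬root rot) ≈ 0.3536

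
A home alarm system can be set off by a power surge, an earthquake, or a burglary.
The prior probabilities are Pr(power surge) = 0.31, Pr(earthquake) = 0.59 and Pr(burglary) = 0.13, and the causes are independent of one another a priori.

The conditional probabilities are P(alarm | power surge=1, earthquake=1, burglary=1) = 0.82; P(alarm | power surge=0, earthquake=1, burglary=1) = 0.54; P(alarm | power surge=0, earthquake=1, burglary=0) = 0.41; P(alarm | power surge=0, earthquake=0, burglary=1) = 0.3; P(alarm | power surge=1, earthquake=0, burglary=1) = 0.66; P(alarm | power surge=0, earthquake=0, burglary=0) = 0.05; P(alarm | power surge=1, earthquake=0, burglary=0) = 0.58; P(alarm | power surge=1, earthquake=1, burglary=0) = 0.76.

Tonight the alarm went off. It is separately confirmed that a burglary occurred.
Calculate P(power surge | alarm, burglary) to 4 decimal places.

P(power surge | alarm, burglary) ≈ 0.4342

Numerator (weight on configurations with power surge): 0.083886 + 0.149978 = 0.233864
Denominator P(alarm | burglary): 0.3×0.69×0.41 + 0.54×0.69×0.59 + 0.66×0.31×0.41 + 0.82×0.31×0.59 = 0.538568
P(power surge | alarm, burglary) = 0.233864/0.538568 ≈ 0.4342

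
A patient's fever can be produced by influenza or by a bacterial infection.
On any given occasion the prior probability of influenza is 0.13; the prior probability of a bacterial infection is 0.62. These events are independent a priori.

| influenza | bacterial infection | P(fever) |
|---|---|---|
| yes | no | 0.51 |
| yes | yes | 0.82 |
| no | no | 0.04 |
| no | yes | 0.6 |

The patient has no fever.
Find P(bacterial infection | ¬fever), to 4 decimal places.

Weight on bacterial infection=true, given the evidence: 0.215760 + 0.014508 = 0.230268
The normalizing constant is 0.96*0.87*0.38 + 0.4*0.87*0.62 + 0.49*0.13*0.38 + 0.18*0.13*0.62 = 0.571850
P(bacterial infection | ¬fever) = 0.230268/0.571850 ≈ 0.4027

P(bacterial infection | ¬fever) ≈ 0.4027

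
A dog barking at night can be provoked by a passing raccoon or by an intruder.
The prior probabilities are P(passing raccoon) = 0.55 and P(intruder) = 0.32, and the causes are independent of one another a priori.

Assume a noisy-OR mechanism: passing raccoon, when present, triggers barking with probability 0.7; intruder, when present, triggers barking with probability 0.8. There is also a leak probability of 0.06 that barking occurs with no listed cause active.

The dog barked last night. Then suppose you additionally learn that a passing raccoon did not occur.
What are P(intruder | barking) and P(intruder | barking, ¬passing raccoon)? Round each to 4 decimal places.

P(intruder | barking) ≈ 0.4966; P(intruder | barking, ¬passing raccoon) ≈ 0.8643

Under noisy-OR, P(barking | causes) = 1 − (1−0.06)·∏(1−qᵢ) over the active causes.
Numerator (weight on configurations with intruder): 0.116928 + 0.166074 = 0.283002
The normalizing constant is 0.06*0.45*0.68 + 0.812*0.45*0.32 + 0.718*0.55*0.68 + 0.9436*0.55*0.32 = 0.569894
P(intruder | barking) = 0.283002/0.569894 ≈ 0.4966

With the extra evidence:
P(barking | ¬passing raccoon) = 0.06*0.68 + 0.812*0.32 = 0.040800 + 0.259840 = 0.300640
Restricting to configurations with intruder present: 0.812*0.32 = 0.259840.
So P(intruder | barking, ¬passing raccoon) = 0.259840/0.300640 ≈ 0.8643.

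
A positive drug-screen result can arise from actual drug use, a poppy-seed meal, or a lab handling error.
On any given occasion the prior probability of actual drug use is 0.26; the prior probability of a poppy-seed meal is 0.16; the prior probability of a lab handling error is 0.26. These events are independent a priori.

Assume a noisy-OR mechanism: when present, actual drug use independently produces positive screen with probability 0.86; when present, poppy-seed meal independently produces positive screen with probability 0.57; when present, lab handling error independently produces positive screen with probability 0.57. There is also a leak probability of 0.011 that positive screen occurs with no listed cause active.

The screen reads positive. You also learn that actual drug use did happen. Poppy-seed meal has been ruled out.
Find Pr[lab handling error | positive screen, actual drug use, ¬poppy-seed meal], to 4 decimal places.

Pr[lab handling error | positive screen, actual drug use, ¬poppy-seed meal] ≈ 0.2772

Under noisy-OR, P(positive screen | causes) = 1 − (1−0.011)·∏(1−qᵢ) over the active causes.
For the numerator, keep only lab handling error=true terms: 0.940462×0.26 = 0.244520
The normalizing constant is 0.86154×0.74 + 0.940462×0.26 = 0.882060
Posterior = 0.244520 / 0.882060 ≈ 0.2772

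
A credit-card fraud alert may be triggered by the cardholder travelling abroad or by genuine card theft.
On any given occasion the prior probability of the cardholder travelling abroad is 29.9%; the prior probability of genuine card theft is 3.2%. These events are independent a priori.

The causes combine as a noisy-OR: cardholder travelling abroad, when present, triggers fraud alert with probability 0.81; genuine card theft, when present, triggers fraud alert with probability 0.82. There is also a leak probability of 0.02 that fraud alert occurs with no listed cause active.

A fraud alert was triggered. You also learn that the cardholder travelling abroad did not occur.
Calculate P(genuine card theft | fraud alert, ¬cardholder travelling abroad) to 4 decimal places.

Under noisy-OR, P(fraud alert | causes) = 1 − (1−0.02)·∏(1−qᵢ) over the active causes.
P(fraud alert | ¬cardholder travelling abroad) = 0.02·0.968 + 0.8236·0.032 = 0.019360 + 0.026355 = 0.045715
Of this, 0.026355 comes from 0.8236·0.032 (the genuine card theft=true cases).
Hence the posterior is 0.026355/0.045715 ≈ 0.5765.

P(genuine card theft | fraud alert, ¬cardholder travelling abroad) ≈ 0.5765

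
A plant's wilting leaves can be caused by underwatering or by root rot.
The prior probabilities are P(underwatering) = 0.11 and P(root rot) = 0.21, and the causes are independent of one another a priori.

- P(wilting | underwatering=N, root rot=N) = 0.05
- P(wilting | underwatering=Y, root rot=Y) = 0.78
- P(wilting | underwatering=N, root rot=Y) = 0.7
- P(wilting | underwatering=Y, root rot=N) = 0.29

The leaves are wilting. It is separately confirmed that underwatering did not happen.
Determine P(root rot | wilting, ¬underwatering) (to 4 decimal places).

P(root rot | wilting, ¬underwatering) ≈ 0.7882

Enumerate both values of root rot and weight by the priors:
  P(wilting | ¬underwatering) = 0.05×0.79 + 0.7×0.21
        = 0.039500 + 0.147000 = 0.186500
Keeping only the root rot-present terms gives 0.147000, so
  P(root rot | wilting, ¬underwatering) = 0.147000 / 0.186500 ≈ 0.7882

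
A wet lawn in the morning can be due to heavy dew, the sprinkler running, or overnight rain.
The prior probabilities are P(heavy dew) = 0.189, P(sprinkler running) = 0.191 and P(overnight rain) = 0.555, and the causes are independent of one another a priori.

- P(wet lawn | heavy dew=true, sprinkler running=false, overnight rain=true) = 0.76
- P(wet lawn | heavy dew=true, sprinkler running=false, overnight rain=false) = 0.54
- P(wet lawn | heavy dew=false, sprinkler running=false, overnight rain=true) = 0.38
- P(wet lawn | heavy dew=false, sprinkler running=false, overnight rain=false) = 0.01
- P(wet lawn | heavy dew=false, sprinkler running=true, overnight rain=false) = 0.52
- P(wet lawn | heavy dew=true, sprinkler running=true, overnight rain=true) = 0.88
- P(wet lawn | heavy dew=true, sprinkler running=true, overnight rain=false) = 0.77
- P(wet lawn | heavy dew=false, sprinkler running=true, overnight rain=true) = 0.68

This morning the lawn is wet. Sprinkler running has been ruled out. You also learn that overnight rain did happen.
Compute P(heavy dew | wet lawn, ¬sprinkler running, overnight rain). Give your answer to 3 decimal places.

Weight on heavy dew=true, given the evidence: 0.76·0.189 = 0.143640
Denominator P(wet lawn | ¬sprinkler running, overnight rain): 0.38·0.811 + 0.76·0.189 = 0.451820
P(heavy dew | wet lawn, ¬sprinkler running, overnight rain) = 0.143640/0.451820 ≈ 0.318

P(heavy dew | wet lawn, ¬sprinkler running, overnight rain) ≈ 0.318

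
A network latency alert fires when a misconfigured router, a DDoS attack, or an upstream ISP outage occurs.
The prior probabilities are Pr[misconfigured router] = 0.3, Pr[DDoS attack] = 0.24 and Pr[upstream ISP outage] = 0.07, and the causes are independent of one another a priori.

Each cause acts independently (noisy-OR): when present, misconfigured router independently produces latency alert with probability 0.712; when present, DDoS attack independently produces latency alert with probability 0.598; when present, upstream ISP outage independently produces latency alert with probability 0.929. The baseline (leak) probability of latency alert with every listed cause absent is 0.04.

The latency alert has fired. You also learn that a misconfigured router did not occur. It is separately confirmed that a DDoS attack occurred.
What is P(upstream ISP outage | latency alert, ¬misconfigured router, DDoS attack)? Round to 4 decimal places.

Under noisy-OR, P(latency alert | causes) = 1 − (1−0.04)·∏(1−qᵢ) over the active causes.
Enumerate both values of upstream ISP outage and weight by the priors:
  P(latency alert | ¬misconfigured router, DDoS attack) = 0.61408×0.93 + 0.9726×0.07
        = 0.571094 + 0.068082 = 0.639176
The terms with upstream ISP outage present sum to 0.068082, so
  P(upstream ISP outage | latency alert, ¬misconfigured router, DDoS attack) = 0.068082 / 0.639176 ≈ 0.1065

P(upstream ISP outage | latency alert, ¬misconfigured router, DDoS attack) ≈ 0.1065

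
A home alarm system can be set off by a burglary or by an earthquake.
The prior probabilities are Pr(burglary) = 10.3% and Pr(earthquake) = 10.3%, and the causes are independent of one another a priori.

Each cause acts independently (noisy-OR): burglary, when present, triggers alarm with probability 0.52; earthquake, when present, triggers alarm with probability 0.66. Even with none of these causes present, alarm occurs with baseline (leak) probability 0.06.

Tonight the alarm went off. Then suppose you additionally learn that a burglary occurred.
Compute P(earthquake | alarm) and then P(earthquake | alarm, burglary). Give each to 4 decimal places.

P(earthquake | alarm) ≈ 0.4206; P(earthquake | alarm, burglary) ≈ 0.1505

Under noisy-OR, P(alarm | causes) = 1 − (1−0.06)·∏(1−qᵢ) over the active causes.
Enumerate the 4 (burglary, earthquake) configurations and weight by the priors:
  P(alarm) = 0.06·0.897·0.897 + 0.6804·0.897·0.103 + 0.5488·0.103·0.897 + 0.846592·0.103·0.103
        = 0.048277 + 0.062863 + 0.050704 + 0.008981 = 0.170825
Keeping only the earthquake-present terms gives 0.071844, so
  P(earthquake | alarm) = 0.071844 / 0.170825 ≈ 0.4206

Now condition on the additional information:
P(alarm | burglary) = 0.5488·0.897 + 0.846592·0.103 = 0.492274 + 0.087199 = 0.579473
Restricting to configurations with earthquake present: 0.846592·0.103 = 0.087199.
Hence the posterior is 0.087199/0.579473 ≈ 0.1505.
— burglary explains away the evidence for earthquake.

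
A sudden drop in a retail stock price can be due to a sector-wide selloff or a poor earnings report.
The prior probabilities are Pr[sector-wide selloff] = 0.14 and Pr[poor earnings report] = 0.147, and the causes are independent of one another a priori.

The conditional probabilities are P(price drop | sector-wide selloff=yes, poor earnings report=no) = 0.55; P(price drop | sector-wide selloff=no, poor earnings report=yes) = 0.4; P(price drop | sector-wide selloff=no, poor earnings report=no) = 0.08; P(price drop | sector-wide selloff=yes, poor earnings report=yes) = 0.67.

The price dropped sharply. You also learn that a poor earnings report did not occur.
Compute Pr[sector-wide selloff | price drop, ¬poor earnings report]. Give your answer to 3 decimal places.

Sum P(price drop|·) weighted by the priors over both values of sector-wide selloff:
  P(price drop | ¬poor earnings report) = 0.08×0.86 + 0.55×0.14
        = 0.068800 + 0.077000 = 0.145800
The terms with sector-wide selloff present sum to 0.077000, so
  P(sector-wide selloff | price drop, ¬poor earnings report) = 0.077000 / 0.145800 ≈ 0.528

Pr[sector-wide selloff | price drop, ¬poor earnings report] ≈ 0.528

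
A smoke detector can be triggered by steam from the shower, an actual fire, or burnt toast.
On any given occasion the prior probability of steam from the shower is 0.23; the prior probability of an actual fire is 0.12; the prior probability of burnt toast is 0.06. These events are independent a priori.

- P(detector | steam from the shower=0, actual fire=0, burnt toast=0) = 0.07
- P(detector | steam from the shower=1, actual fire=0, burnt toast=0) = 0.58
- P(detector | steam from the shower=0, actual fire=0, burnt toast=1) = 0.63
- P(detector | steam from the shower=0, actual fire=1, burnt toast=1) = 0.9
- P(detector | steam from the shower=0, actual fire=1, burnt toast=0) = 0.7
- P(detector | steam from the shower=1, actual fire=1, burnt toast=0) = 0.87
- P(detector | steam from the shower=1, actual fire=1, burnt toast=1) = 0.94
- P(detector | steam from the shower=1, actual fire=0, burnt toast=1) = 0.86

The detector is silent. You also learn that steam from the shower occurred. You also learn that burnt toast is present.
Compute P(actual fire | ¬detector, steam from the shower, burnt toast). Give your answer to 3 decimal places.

Sum P(¬detector|·) weighted by the priors over both values of actual fire:
  P(¬detector | steam from the shower, burnt toast) = 0.14·0.88 + 0.06·0.12
        = 0.123200 + 0.007200 = 0.130400
The terms with actual fire present sum to 0.007200, so
  P(actual fire | ¬detector, steam from the shower, burnt toast) = 0.007200 / 0.130400 ≈ 0.055

P(actual fire | ¬detector, steam from the shower, burnt toast) ≈ 0.055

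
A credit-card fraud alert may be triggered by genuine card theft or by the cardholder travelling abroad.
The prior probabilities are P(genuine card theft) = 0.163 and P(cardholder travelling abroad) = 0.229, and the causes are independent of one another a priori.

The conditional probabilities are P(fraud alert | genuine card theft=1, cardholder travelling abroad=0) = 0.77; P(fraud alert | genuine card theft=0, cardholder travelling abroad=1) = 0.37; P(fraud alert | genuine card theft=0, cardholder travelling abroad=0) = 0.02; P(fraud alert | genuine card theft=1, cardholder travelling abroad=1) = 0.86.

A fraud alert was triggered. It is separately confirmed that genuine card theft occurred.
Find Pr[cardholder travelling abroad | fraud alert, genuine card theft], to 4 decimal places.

P(fraud alert | genuine card theft) = 0.77×0.771 + 0.86×0.229 = 0.593670 + 0.196940 = 0.790610
The cardholder travelling abroad-present share is 0.86×0.229 = 0.196940.
P(cardholder travelling abroad | fraud alert, genuine card theft) = 0.196940 / 0.790610 ≈ 0.2491

Pr[cardholder travelling abroad | fraud alert, genuine card theft] ≈ 0.2491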